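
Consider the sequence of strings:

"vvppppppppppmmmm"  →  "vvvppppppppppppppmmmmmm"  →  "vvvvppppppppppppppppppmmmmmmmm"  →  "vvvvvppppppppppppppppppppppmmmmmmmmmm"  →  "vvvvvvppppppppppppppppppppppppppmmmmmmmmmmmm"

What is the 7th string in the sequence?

Each string has the form v^{n} p^{4n+2} m^{2n}, where the shown terms are n = 2, 3, 4, 5, 6.
Setting n = 8 gives 8, 34, 16 characters in each block.

vvvvvvvvppppppppppppppppppppppppppppppppppmmmmmmmmmmmmmmmm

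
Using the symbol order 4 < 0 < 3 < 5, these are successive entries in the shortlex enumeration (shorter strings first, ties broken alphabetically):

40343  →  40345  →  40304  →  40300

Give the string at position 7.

40334

Advancing 3 positions from 40300 through 40300 → 40303 → 40305 reaches term 7.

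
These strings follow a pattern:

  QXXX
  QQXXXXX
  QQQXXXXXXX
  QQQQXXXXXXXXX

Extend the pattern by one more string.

Term n consists of n Q's, followed by 2n+1 X's (n = 1, 2, …).
At n = 5 the blocks have lengths 5, 11.

QQQQQXXXXXXXXXXX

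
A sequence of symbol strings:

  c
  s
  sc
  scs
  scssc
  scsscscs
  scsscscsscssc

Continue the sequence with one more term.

scsscscsscsscscsscscs

Each term (from the third on) is the previous term followed by the one before it: term 3 = s·c = sc.
So term 8 is scsscscsscssc·scsscscs.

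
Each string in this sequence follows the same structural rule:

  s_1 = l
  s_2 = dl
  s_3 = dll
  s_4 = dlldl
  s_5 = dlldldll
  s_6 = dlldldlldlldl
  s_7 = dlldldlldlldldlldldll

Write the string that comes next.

dlldldlldlldldlldldlldlldldlldlldl

Each term (from the third on) is the previous term followed by the one before it: term 3 = dl·l = dll.
The next term joins dlldldlldlldldlldldll and dlldldlldlldl.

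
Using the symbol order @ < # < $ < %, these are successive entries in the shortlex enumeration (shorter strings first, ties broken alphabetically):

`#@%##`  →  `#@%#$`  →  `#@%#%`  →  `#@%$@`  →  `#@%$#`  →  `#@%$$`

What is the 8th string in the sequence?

#@%%@

Advancing 2 positions from #@%$$ through #@%$$ → #@%$% reaches term 8.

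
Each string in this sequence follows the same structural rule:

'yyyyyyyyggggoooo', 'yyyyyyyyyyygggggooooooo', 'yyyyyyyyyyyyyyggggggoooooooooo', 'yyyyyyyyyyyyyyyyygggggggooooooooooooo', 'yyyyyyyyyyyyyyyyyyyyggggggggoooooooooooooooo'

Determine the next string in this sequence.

Term n consists of 3n+2 y's, followed by n+2 g's, followed by 3n-2 o's, where the shown terms are n = 2, 3, 4, 5, 6.
Setting n = 7 gives 23, 9, 19 characters in each block.

yyyyyyyyyyyyyyyyyyyyyyygggggggggooooooooooooooooooo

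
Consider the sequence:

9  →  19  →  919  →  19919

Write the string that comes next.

From term 3 onward, concatenate the second-to-last term with the last: 9·19 = 919, 19·919 = 19919, …
The next term joins 919 and 19919.

91919919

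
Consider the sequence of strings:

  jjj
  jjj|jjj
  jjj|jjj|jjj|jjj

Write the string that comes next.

Each string is two copies of the previous one joined by '|'.
Doubling jjj|jjj|jjj|jjj with '|' between the halves:

jjj|jjj|jjj|jjj|jjj|jjj|jjj|jjj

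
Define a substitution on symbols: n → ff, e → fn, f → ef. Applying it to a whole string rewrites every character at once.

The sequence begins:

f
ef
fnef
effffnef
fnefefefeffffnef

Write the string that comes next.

Replace each of the 16 characters of fnefefefeffffnef in place — ef ff fn ef fn ef fn ef fn ef ef ef ef ff fn ef — and concatenate.

effffneffneffneffnefefefeffffnef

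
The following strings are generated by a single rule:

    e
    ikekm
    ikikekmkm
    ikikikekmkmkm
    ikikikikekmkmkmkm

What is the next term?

ikikikikikekmkmkmkmkm

Every step adds ik to the front and km to the end of the previous string.
One more step from ikikikikekmkmkmkm gives the answer.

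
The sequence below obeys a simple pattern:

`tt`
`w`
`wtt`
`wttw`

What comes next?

From term 3 onward, concatenate the last term with the second-to-last: w·tt = wtt, wtt·w = wttw, …
The next term joins wttw and wtt.

wttwwtt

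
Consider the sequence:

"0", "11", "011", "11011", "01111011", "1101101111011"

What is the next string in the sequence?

This is a Fibonacci-style word recurrence s(k) = s(k−2)·s(k−1): e.g. 0·11 = 011.
Continuing: 01111011 · 1101101111011 gives term 7.

011110111101101111011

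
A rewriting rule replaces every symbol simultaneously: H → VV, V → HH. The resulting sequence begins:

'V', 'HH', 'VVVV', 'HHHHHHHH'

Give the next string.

VVVVVVVVVVVVVVVV

Expanding HHHHHHHH: H→VV, H→VV, H→VV, H→VV, H→VV, H→VV, H→VV, H→VV. Concatenated: VV VV VV VV VV VV VV VV.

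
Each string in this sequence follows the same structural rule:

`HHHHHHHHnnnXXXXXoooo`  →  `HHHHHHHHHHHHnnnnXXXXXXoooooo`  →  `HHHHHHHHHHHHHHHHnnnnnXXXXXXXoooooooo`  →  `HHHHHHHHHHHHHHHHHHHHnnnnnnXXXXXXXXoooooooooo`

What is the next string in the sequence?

Each string has the form H^{4n} n^{n+1} X^{n+3} o^{2n}, where the shown terms are n = 2, 3, 4, 5.
At n = 6 the blocks have lengths 24, 7, 9, 12.

HHHHHHHHHHHHHHHHHHHHHHHHnnnnnnnXXXXXXXXXoooooooooooo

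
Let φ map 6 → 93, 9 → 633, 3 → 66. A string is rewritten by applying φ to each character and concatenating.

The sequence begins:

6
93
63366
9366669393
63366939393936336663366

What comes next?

Replace each of the 23 characters of 63366939393936336663366 in place — 93 66 66 93 93 633 66 633 66 633 66 633 66 93 66 66 93 93 93 66 66 93 93 — and concatenate.

93666693936336663366633666336693666693939366669393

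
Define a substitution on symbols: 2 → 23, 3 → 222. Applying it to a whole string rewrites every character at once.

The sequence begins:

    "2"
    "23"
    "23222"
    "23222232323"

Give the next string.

23222232323232222322223222

Expanding 23222232323: 2→23, 3→222, 2→23, 2→23, 2→23, 2→23, 3→222, 2→23, 3→222, 2→23, 3→222. Concatenated: 23 222 23 23 23 23 222 23 222 23 222.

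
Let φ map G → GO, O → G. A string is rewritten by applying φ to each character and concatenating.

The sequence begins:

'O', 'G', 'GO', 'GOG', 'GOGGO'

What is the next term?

GOGGOGOG

Rewriting each symbol of GOGGO: G→GO, O→G, G→GO, G→GO, O→G, which concatenates to GO G GO GO G.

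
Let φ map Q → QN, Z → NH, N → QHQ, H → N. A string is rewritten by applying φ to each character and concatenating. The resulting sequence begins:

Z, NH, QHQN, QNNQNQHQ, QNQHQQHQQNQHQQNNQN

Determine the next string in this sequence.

Replace each of the 18 characters of QNQHQQHQQNQHQQNNQN in place — QN QHQ QN N QN QN N QN QN QHQ QN N QN QN QHQ QHQ QN QHQ — and concatenate.

QNQHQQNNQNQNNQNQNQHQQNNQNQNQHQQHQQNQHQ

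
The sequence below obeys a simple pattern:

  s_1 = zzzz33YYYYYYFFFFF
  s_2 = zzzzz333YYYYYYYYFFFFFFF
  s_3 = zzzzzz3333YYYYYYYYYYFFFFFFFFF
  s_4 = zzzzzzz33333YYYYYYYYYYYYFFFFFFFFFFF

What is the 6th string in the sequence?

zzzzzzzzz3333333YYYYYYYYYYYYYYYYFFFFFFFFFFFFFFF

The n-th term is n+1 z's then n-1 3's then 2n Y's then 2n-1 F's, where the shown terms are n = 3, 4, 5, 6.
For term 6, n = 8, so the run lengths are 9, 7, 16, 15.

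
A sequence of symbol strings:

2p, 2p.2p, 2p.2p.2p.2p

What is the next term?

2p.2p.2p.2p.2p.2p.2p.2p

s(k+1) = s(k)·.·s(k) — each term doubles the last with '.' between the halves.
One more doubling of 2p.2p.2p.2p gives the answer.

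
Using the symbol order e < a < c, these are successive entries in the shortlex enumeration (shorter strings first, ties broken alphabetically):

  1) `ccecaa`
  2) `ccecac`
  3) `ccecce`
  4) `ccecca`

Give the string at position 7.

ccaeea

Advancing 3 positions from ccecca through ccecca → cceccc → ccaeee reaches term 7.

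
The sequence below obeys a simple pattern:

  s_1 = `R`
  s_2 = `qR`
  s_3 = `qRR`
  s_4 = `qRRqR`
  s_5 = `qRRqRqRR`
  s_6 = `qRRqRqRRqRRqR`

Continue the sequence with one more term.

qRRqRqRRqRRqRqRRqRqRR

Each term (from the third on) is the previous term followed by the one before it: term 3 = qR·R = qRR.
So term 7 is qRRqRqRRqRRqR·qRRqRqRR.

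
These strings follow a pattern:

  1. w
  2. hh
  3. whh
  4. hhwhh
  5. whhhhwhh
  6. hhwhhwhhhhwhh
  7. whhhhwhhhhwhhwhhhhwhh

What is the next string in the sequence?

From term 3 onward, concatenate the second-to-last term with the last: w·hh = whh, hh·whh = hhwhh, …
The next term joins hhwhhwhhhhwhh and whhhhwhhhhwhhwhhhhwhh.

hhwhhwhhhhwhhwhhhhwhhhhwhhwhhhhwhh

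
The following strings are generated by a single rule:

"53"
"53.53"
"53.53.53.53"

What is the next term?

53.53.53.53.53.53.53.53

Every step duplicates the string with '.' between the halves.
So the next term is two copies of 53.53.53.53 with '.' between the halves.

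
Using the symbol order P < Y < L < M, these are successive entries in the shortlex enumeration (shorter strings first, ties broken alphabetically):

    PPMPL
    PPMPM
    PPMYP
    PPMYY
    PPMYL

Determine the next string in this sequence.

Treat PPMYL as a base-4 numeral over the given alphabet and add one, carrying through any trailing M's.

PPMYM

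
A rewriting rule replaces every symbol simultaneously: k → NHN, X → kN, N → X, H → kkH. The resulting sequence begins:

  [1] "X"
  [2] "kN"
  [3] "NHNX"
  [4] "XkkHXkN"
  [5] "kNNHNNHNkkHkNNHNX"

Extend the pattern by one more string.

Applying the rule to each of the 17 symbols of kNNHNNHNkkHkNNHNX gives the pieces NHN X X kkH X X kkH X NHN NHN kkH NHN X X kkH X kN, which concatenate to the answer.

NHNXXkkHXXkkHXNHNNHNkkHNHNXXkkHXkN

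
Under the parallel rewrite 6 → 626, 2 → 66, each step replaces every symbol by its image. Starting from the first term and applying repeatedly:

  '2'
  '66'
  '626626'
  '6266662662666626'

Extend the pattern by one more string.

Rewriting the 16 symbols of 6266662662666626 one by one yields 626 66 626 626 626 626 66 626 626 66 626 626 626 626 66 626; concatenated:

62666626626626626666266266662662662662666626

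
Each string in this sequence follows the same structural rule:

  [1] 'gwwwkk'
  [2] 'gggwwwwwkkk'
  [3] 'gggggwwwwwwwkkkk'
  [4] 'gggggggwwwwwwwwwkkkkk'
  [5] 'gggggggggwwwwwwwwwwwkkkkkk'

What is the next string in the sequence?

Term n consists of 2n-1 g's, followed by 2n+1 w's, followed by n+1 k's (n = 1, 2, …).
For the next term, n = 6, so the run lengths are 11, 13, 7.

gggggggggggwwwwwwwwwwwwwkkkkkkk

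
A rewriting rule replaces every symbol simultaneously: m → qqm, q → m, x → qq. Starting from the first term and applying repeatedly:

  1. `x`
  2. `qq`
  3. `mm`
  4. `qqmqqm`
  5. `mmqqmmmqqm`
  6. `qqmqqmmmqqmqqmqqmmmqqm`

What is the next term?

mmqqmmmqqmqqmqqmmmqqmmmqqmmmqqmqqmqqmmmqqm

Replace each of the 22 characters of qqmqqmmmqqmqqmqqmmmqqm in place — m m qqm m m qqm qqm qqm m m qqm m m qqm m m qqm qqm qqm m m qqm — and concatenate.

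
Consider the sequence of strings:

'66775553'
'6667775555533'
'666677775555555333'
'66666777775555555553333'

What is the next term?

6666667777775555555555533333

The n-th term is n+1 6's then n+1 7's then 2n+1 5's then n 3's (n = 1, 2, …).
For the next term, n = 5, so the run lengths are 6, 6, 11, 5.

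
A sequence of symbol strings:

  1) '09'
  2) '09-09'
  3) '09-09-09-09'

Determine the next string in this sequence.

09-09-09-09-09-09-09-09

s(k+1) = s(k)·-·s(k) — each term doubles the last with '-' between the halves.
One more doubling of 09-09-09-09 gives the answer.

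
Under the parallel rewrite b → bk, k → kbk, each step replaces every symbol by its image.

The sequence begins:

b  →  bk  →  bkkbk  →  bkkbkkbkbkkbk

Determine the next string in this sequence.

φ(bkkbkkbkbkkbk) expands symbol-by-symbol to bk kbk kbk bk kbk kbk bk kbk bk kbk kbk bk kbk; joining the 13 pieces gives the next term.

bkkbkkbkbkkbkkbkbkkbkbkkbkkbkbkkbk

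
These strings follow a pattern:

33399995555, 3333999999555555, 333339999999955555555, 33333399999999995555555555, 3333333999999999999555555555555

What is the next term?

333333339999999999999955555555555555

Reading off run lengths: 3 runs 3, 4, 5, 6, 7; 9 runs 4, 6, 8, 10, 12; 5 runs 4, 6, 8, 10, 12 — each is linear in n, where the shown terms are n = 2, 3, 4, 5, 6.
Setting n = 7 gives 8, 14, 14 characters in each block.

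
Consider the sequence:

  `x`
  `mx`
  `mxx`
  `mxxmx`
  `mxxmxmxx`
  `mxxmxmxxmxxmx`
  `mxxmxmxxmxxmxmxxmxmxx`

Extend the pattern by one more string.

From term 3 onward, concatenate the last term with the second-to-last: mx·x = mxx, mxx·mx = mxxmx, …
The next term joins mxxmxmxxmxxmxmxxmxmxx and mxxmxmxxmxxmx.

mxxmxmxxmxxmxmxxmxmxxmxxmxmxxmxxmx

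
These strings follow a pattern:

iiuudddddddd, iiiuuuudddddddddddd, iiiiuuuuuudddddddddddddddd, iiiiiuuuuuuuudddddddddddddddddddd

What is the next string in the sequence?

Term n consists of n i's, followed by 2n-2 u's, followed by 4n d's, where the shown terms are n = 2, 3, 4, 5.
Setting n = 6 gives 6, 10, 24 characters in each block.

iiiiiiuuuuuuuuuudddddddddddddddddddddddd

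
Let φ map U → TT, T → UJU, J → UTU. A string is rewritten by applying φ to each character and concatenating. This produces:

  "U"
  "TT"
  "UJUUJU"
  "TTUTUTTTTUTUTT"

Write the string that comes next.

Applying the rule to each of the 14 symbols of TTUTUTTTTUTUTT gives the pieces UJU UJU TT UJU TT UJU UJU UJU UJU TT UJU TT UJU UJU, which concatenate to the answer.

UJUUJUTTUJUTTUJUUJUUJUUJUTTUJUTTUJUUJU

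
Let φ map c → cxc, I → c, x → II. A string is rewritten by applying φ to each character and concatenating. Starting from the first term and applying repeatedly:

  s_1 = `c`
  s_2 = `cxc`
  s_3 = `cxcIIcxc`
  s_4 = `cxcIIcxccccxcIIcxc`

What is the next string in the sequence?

Rewriting the 18 symbols of cxcIIcxccccxcIIcxc one by one yields cxc II cxc c c cxc II cxc cxc cxc cxc II cxc c c cxc II cxc; concatenated:

cxcIIcxccccxcIIcxccxccxccxcIIcxccccxcIIcxc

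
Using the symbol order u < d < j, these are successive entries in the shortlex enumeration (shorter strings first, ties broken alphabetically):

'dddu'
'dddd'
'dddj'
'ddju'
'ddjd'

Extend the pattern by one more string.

ddjj

The successor of ddjd increments the rightmost position that isn't already j and resets every position after it to u.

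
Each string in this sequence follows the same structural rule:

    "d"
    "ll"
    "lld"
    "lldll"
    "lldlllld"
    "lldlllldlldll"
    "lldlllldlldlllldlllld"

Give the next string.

lldlllldlldlllldlllldlldlllldlldll

Each term (from the third on) is the previous term followed by the one before it: term 3 = ll·d = lld.
So term 8 is lldlllldlldlllldlllld·lldlllldlldll.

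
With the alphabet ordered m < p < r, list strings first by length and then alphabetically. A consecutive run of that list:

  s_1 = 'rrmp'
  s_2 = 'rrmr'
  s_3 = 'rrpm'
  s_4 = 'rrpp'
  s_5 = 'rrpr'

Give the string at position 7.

rrrp

Advancing 2 positions from rrpr through rrpr → rrrm reaches term 7.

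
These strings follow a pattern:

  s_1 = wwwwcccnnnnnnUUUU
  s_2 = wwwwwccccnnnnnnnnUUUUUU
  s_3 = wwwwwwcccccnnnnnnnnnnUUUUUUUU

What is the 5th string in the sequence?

wwwwwwwwcccccccnnnnnnnnnnnnnnUUUUUUUUUUUU

Each string has the form w^{n+2} c^{n+1} n^{2n+2} U^{2n}, where the shown terms are n = 2, 3, 4.
For term 5, n = 6, so the run lengths are 8, 7, 14, 12.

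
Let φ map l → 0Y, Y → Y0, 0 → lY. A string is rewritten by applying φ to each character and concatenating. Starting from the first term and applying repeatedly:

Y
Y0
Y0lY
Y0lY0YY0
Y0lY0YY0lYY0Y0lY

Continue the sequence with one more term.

φ(Y0lY0YY0lYY0Y0lY) expands symbol-by-symbol to Y0 lY 0Y Y0 lY Y0 Y0 lY 0Y Y0 Y0 lY Y0 lY 0Y Y0; joining the 16 pieces gives the next term.

Y0lY0YY0lYY0Y0lY0YY0Y0lYY0lY0YY0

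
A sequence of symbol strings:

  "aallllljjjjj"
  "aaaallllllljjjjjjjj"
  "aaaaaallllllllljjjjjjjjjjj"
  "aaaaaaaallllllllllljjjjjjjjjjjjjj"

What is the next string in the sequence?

aaaaaaaaaallllllllllllljjjjjjjjjjjjjjjjj

Each string has the form a^{2n} l^{2n+3} j^{3n+2} (n = 1, 2, …).
For the next term, n = 5, so the run lengths are 10, 13, 17.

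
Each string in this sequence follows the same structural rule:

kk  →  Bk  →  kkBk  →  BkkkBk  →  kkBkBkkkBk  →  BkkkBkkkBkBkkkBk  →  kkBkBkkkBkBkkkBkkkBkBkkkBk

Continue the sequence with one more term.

BkkkBkkkBkBkkkBkkkBkBkkkBkBkkkBkkkBkBkkkBk

This is a Fibonacci-style word recurrence s(k) = s(k−2)·s(k−1): e.g. kk·Bk = kkBk.
Continuing: BkkkBkkkBkBkkkBk · kkBkBkkkBkBkkkBkkkBkBkkkBk gives term 8.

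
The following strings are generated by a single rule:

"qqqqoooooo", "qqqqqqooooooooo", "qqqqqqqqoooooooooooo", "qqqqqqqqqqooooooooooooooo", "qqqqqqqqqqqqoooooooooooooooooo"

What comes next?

qqqqqqqqqqqqqqooooooooooooooooooooo

Each string has the form q^{2n} o^{3n}, where the shown terms are n = 2, 3, 4, 5, 6.
At n = 7 the blocks have lengths 14, 21.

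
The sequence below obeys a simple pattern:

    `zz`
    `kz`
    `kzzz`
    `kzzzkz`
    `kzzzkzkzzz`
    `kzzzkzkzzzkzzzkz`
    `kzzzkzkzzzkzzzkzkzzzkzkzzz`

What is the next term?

This is a Fibonacci-style word recurrence s(k) = s(k−1)·s(k−2): e.g. kz·zz = kzzz.
The next term joins kzzzkzkzzzkzzzkzkzzzkzkzzz and kzzzkzkzzzkzzzkz.

kzzzkzkzzzkzzzkzkzzzkzkzzzkzzzkzkzzzkzzzkz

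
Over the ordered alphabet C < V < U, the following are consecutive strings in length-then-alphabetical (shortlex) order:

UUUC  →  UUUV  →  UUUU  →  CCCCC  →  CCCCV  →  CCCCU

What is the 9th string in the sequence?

Stepping forward 3 times from CCCCU: CCCCU → CCCVC → CCCVV, then the target.

CCCVU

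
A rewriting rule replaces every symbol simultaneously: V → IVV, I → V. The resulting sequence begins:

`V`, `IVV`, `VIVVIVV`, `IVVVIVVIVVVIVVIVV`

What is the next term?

φ(IVVVIVVIVVVIVVIVV) expands symbol-by-symbol to V IVV IVV IVV V IVV IVV V IVV IVV IVV V IVV IVV V IVV IVV; joining the 17 pieces gives the next term.

VIVVIVVIVVVIVVIVVVIVVIVVIVVVIVVIVVVIVVIVV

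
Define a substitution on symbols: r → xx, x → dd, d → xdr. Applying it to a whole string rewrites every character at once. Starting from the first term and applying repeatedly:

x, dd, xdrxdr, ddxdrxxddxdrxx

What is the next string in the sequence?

Rewriting the 14 symbols of ddxdrxxddxdrxx one by one yields xdr xdr dd xdr xx dd dd xdr xdr dd xdr xx dd dd; concatenated:

xdrxdrddxdrxxddddxdrxdrddxdrxxdddd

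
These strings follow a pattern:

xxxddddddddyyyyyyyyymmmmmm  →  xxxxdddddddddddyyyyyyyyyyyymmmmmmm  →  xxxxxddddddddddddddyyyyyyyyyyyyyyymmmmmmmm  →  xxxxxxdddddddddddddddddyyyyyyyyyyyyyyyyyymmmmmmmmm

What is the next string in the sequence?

The n-th term is n x's then 3n-1 d's then 3n y's then n+3 m's, where the shown terms are n = 3, 4, 5, 6.
At n = 7 the blocks have lengths 7, 20, 21, 10.

xxxxxxxddddddddddddddddddddyyyyyyyyyyyyyyyyyyyyymmmmmmmmmm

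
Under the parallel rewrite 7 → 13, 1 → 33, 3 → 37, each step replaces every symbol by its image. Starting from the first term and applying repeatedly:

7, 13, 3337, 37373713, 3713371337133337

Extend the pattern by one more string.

37133337371333373713333737373713

Replace each of the 16 characters of 3713371337133337 in place — 37 13 33 37 37 13 33 37 37 13 33 37 37 37 37 13 — and concatenate.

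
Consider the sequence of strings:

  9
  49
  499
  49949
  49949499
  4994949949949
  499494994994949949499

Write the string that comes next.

This is a Fibonacci-style word recurrence s(k) = s(k−1)·s(k−2): e.g. 49·9 = 499.
Continuing: 499494994994949949499 · 4994949949949 gives term 8.

4994949949949499494994994949949949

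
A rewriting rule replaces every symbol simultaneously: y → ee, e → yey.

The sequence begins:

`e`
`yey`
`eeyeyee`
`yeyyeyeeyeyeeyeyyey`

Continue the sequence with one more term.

Rewriting the 19 symbols of yeyyeyeeyeyeeyeyyey one by one yields ee yey ee ee yey ee yey yey ee yey ee yey yey ee yey ee ee yey ee; concatenated:

eeyeyeeeeyeyeeyeyyeyeeyeyeeyeyyeyeeyeyeeeeyeyee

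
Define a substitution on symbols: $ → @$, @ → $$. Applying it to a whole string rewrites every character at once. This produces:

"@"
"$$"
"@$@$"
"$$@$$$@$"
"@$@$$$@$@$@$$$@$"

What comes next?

φ(@$@$$$@$@$@$$$@$) expands symbol-by-symbol to $$ @$ $$ @$ @$ @$ $$ @$ $$ @$ $$ @$ @$ @$ $$ @$; joining the 16 pieces gives the next term.

$$@$$$@$@$@$$$@$$$@$$$@$@$@$$$@$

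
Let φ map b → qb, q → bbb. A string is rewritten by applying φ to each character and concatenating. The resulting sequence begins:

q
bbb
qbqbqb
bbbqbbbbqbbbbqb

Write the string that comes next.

φ(bbbqbbbbqbbbbqb) expands symbol-by-symbol to qb qb qb bbb qb qb qb qb bbb qb qb qb qb bbb qb; joining the 15 pieces gives the next term.

qbqbqbbbbqbqbqbqbbbbqbqbqbqbbbbqb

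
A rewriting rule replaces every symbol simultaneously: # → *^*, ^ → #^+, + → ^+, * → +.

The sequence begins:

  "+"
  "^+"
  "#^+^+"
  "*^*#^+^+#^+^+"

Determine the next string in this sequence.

Rewriting the 13 symbols of *^*#^+^+#^+^+ one by one yields + #^+ + *^* #^+ ^+ #^+ ^+ *^* #^+ ^+ #^+ ^+; concatenated:

+#^++*^*#^+^+#^+^+*^*#^+^+#^+^+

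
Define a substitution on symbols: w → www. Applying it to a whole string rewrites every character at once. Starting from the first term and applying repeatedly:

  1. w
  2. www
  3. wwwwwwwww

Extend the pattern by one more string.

Expanding wwwwwwwww: w→www, w→www, w→www, w→www, w→www, w→www, w→www, w→www, w→www. Concatenated: www www www www www www www www www.

wwwwwwwwwwwwwwwwwwwwwwwwwww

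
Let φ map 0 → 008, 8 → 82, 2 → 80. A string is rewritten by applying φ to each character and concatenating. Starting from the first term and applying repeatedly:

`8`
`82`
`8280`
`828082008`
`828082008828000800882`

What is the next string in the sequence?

Rewriting the 21 symbols of 828082008828000800882 one by one yields 82 80 82 008 82 80 008 008 82 82 80 82 008 008 008 82 008 008 82 82 80; concatenated:

82808200882800080088282808200800800882008008828280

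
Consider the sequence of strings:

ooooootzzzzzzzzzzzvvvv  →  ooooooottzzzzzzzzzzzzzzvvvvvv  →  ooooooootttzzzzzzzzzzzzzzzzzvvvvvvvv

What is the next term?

The n-th term is n+3 o's then n-2 t's then 3n+2 z's then 2n-2 v's, where the shown terms are n = 3, 4, 5.
Setting n = 6 gives 9, 4, 20, 10 characters in each block.

ooooooooottttzzzzzzzzzzzzzzzzzzzzvvvvvvvvvv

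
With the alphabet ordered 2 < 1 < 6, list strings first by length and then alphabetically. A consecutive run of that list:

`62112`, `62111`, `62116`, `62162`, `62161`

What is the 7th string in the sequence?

62622

Stepping forward 2 times from 62161: 62161 → 62166, then the target.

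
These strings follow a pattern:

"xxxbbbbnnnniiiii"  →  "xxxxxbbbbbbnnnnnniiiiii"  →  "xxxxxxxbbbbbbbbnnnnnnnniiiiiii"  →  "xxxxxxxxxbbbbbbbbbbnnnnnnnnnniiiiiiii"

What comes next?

Each string has the form x^{2n-1} b^{2n} n^{2n} i^{n+3}, where the shown terms are n = 2, 3, 4, 5.
At n = 6 the blocks have lengths 11, 12, 12, 9.

xxxxxxxxxxxbbbbbbbbbbbbnnnnnnnnnnnniiiiiiiii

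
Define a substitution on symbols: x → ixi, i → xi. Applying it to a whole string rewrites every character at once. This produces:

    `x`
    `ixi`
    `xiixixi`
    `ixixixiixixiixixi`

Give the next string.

xiixixiixixiixixixiixixiixixixiixixiixixi

Replace each of the 17 characters of ixixixiixixiixixi in place — xi ixi xi ixi xi ixi xi xi ixi xi ixi xi xi ixi xi ixi xi — and concatenate.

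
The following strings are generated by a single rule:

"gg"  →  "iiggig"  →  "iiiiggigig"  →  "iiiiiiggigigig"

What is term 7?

Each term wraps the previous one in ii on the left and ig on the right.
From iiiiiiggigigig, 3 further steps: iiiiiiggigigig → iiiiiiiiggigigigig → iiiiiiiiiiggigigigigig → (answer).

iiiiiiiiiiiiggigigigigigig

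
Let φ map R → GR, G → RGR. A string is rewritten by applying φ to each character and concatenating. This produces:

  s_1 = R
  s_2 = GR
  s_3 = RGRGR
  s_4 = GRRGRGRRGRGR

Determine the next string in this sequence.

RGRGRGRRGRGRRGRGRGRRGRGRRGRGR

Apply φ to GRRGRGRRGRGR symbol by symbol: G→RGR, R→GR, R→GR, G→RGR, R→GR, G→RGR, R→GR, R→GR, G→RGR, R→GR, G→RGR, R→GR; joined: RGR GR GR RGR GR RGR GR GR RGR GR RGR GR.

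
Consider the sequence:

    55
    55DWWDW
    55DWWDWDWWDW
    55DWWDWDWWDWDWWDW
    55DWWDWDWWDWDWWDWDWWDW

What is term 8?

The strings grow by a fixed suffix DWWDW each time.
From 55DWWDWDWWDWDWWDWDWWDW, 3 further steps: 55DWWDWDWWDWDWWDWDWWDW → 55DWWDWDWWDWDWWDWDWWDWDWWDW → 55DWWDWDWWDWDWWDWDWWDWDWWDWDWWDW → (answer).

55DWWDWDWWDWDWWDWDWWDWDWWDWDWWDWDWWDW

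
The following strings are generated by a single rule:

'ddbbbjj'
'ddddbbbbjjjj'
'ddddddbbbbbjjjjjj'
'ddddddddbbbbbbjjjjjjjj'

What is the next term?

ddddddddddbbbbbbbjjjjjjjjjj

Each string has the form d^{2n} b^{n+2} j^{2n} (n = 1, 2, …).
Setting n = 5 gives 10, 7, 10 characters in each block.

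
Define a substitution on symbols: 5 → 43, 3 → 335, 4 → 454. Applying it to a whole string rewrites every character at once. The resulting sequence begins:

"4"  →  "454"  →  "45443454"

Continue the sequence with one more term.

Apply φ to 45443454 symbol by symbol: 4→454, 5→43, 4→454, 4→454, 3→335, 4→454, 5→43, 4→454; joined: 454 43 454 454 335 454 43 454.

4544345445433545443454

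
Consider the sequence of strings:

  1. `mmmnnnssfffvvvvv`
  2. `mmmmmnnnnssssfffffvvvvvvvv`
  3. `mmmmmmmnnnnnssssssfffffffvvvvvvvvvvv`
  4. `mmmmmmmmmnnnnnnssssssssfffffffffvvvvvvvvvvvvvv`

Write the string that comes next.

Each string has the form m^{2n-1} n^{n+1} s^{2n-2} f^{2n-1} v^{3n-1}, where the shown terms are n = 2, 3, 4, 5.
At n = 6 the blocks have lengths 11, 7, 10, 11, 17.

mmmmmmmmmmmnnnnnnnssssssssssfffffffffffvvvvvvvvvvvvvvvvv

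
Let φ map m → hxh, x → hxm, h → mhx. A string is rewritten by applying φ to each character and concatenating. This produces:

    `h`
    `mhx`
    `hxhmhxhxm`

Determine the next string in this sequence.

mhxhxmmhxhxhmhxhxmmhxhxmhxh

Expanding hxhmhxhxm: h→mhx, x→hxm, h→mhx, m→hxh, h→mhx, x→hxm, h→mhx, x→hxm, m→hxh. Concatenated: mhx hxm mhx hxh mhx hxm mhx hxm hxh.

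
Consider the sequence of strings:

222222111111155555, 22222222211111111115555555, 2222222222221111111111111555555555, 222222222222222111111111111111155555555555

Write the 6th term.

The n-th term is 3n 2's then 3n+1 1's then 2n+1 5's, where the shown terms are n = 2, 3, 4, 5.
At n = 7 the blocks have lengths 21, 22, 15.

2222222222222222222221111111111111111111111555555555555555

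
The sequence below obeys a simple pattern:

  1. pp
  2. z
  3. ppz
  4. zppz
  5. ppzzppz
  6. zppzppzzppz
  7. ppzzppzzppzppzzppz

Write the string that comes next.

zppzppzzppzppzzppzzppzppzzppz

Each term (from the third on) is the two preceding terms concatenated in order: term 3 = pp·z = ppz.
Continuing: zppzppzzppz · ppzzppzzppzppzzppz gives term 8.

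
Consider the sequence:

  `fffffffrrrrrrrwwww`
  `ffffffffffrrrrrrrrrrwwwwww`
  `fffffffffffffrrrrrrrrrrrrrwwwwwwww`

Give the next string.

Term n consists of 3n+1 f's, followed by 3n+1 r's, followed by 2n w's, where the shown terms are n = 2, 3, 4.
At n = 5 the blocks have lengths 16, 16, 10.

ffffffffffffffffrrrrrrrrrrrrrrrrwwwwwwwwww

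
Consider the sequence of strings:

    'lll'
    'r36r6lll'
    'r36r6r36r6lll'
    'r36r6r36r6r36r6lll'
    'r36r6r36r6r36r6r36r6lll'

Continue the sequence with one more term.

r36r6r36r6r36r6r36r6r36r6lll

Each term is the previous one with r36r6 prepended.
So the next term is r36r6·r36r6r36r6r36r6r36r6lll.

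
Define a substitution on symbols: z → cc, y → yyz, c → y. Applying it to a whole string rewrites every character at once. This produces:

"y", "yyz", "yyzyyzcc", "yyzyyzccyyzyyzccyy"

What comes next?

Replace each of the 18 characters of yyzyyzccyyzyyzccyy in place — yyz yyz cc yyz yyz cc y y yyz yyz cc yyz yyz cc y y yyz yyz — and concatenate.

yyzyyzccyyzyyzccyyyyzyyzccyyzyyzccyyyyzyyz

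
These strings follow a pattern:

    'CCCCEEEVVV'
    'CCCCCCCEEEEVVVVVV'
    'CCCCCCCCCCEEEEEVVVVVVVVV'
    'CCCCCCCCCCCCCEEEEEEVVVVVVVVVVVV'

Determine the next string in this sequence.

CCCCCCCCCCCCCCCCEEEEEEEVVVVVVVVVVVVVVV

Each string has the form C^{3n+1} E^{n+2} V^{3n} (n = 1, 2, …).
Setting n = 5 gives 16, 7, 15 characters in each block.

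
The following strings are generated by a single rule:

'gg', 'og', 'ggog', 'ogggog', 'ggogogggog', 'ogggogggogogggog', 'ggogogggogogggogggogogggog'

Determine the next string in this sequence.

From term 3 onward, concatenate the second-to-last term with the last: gg·og = ggog, og·ggog = ogggog, …
The next term joins ogggogggogogggog and ggogogggogogggogggogogggog.

ogggogggogogggogggogogggogogggogggogogggog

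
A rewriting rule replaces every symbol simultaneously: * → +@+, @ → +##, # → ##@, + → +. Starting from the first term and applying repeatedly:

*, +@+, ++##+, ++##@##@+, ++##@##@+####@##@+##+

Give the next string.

++##@##@+####@##@+##+##@##@##@##@+####@##@+##+##@##@+

Replace each of the 21 characters of ++##@##@+####@##@+##+ in place — + + ##@ ##@ +## ##@ ##@ +## + ##@ ##@ ##@ ##@ +## ##@ ##@ +## + ##@ ##@ + — and concatenate.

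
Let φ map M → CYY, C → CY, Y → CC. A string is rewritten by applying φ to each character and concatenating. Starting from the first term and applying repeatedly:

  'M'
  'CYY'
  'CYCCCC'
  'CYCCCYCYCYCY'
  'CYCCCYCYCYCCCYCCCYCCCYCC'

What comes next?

Rewriting the 24 symbols of CYCCCYCYCYCCCYCCCYCCCYCC one by one yields CY CC CY CY CY CC CY CC CY CC CY CY CY CC CY CY CY CC CY CY CY CC CY CY; concatenated:

CYCCCYCYCYCCCYCCCYCCCYCYCYCCCYCYCYCCCYCYCYCCCYCY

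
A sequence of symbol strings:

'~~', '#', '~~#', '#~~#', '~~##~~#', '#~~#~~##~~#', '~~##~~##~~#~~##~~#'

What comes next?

#~~#~~##~~#~~##~~##~~#~~##~~#

From term 3 onward, concatenate the second-to-last term with the last: ~~·# = ~~#, #·~~# = #~~#, …
Continuing: #~~#~~##~~# · ~~##~~##~~#~~##~~# gives term 8.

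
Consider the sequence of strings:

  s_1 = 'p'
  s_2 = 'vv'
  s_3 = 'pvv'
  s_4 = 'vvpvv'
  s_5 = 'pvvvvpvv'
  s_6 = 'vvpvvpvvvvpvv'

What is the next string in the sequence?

Each term (from the third on) is the two preceding terms concatenated in order: term 3 = p·vv = pvv.
So term 7 is pvvvvpvv·vvpvvpvvvvpvv.

pvvvvpvvvvpvvpvvvvpvv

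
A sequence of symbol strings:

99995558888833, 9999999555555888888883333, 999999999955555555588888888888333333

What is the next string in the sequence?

99999999999995555555555558888888888888833333333

The n-th term is 3n+1 9's then 3n 5's then 3n+2 8's then 2n 3's (n = 1, 2, …).
For the next term, n = 4, so the run lengths are 13, 12, 14, 8.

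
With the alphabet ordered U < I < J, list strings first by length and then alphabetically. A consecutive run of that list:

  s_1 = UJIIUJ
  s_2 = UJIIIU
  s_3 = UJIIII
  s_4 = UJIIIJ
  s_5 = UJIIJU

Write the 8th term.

Continuing the enumeration 3 steps past UJIIJU: UJIIJU → UJIIJI → UJIIJJ → (answer).

UJIJUU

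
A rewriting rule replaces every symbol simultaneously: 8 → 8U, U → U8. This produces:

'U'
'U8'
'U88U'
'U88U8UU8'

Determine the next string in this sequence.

U88U8UU88UU8U88U

Apply φ to U88U8UU8 symbol by symbol: U→U8, 8→8U, 8→8U, U→U8, 8→8U, U→U8, U→U8, 8→8U; joined: U8 8U 8U U8 8U U8 U8 8U.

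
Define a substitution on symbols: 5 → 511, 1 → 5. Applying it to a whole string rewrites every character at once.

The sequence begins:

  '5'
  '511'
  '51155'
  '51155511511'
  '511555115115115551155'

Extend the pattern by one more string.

Rewriting the 21 symbols of 511555115115115551155 one by one yields 511 5 5 511 511 511 5 5 511 5 5 511 5 5 511 511 511 5 5 511 511; concatenated:

5115551151151155511555115551151151155511511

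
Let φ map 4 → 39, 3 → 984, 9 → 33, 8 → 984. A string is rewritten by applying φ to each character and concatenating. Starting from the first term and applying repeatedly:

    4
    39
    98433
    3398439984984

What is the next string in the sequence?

98498433984399843333984393398439

φ(3398439984984) expands symbol-by-symbol to 984 984 33 984 39 984 33 33 984 39 33 984 39; joining the 13 pieces gives the next term.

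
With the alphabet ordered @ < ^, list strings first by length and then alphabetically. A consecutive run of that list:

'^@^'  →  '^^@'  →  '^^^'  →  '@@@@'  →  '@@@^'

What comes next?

@@^@

Find the rightmost character of @@@^ below ^, bump it to the next letter, and reset everything to its right to @.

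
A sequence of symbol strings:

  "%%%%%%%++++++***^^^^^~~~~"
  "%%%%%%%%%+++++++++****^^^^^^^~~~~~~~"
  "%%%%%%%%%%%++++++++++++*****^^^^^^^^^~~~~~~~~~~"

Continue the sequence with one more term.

Term n consists of 2n+3 %'s, followed by 3n +'s, followed by n+1 *'s, followed by 2n+1 ^'s, followed by 3n-2 ~'s, where the shown terms are n = 2, 3, 4.
At n = 5 the blocks have lengths 13, 15, 6, 11, 13.

%%%%%%%%%%%%%+++++++++++++++******^^^^^^^^^^^~~~~~~~~~~~~~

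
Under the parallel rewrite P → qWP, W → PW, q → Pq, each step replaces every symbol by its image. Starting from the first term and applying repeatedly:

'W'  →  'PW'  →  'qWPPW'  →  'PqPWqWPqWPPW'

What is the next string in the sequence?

Rewriting each symbol of PqPWqWPqWPPW: P→qWP, q→Pq, P→qWP, W→PW, q→Pq, W→PW, P→qWP, q→Pq, W→PW, P→qWP, P→qWP, W→PW, which concatenates to qWP Pq qWP PW Pq PW qWP Pq PW qWP qWP PW.

qWPPqqWPPWPqPWqWPPqPWqWPqWPPW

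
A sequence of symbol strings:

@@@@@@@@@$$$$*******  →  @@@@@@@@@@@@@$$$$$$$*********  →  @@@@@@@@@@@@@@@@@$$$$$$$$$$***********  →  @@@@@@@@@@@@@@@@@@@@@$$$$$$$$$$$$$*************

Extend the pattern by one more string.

The n-th term is 4n+1 @'s then 3n-2 $'s then 2n+3 *'s, where the shown terms are n = 2, 3, 4, 5.
At n = 6 the blocks have lengths 25, 16, 15.

@@@@@@@@@@@@@@@@@@@@@@@@@$$$$$$$$$$$$$$$$***************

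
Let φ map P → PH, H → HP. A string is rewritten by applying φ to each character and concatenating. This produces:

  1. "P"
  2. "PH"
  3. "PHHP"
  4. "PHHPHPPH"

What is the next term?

PHHPHPPHHPPHPHHP

Rewriting each symbol of PHHPHPPH: P→PH, H→HP, H→HP, P→PH, H→HP, P→PH, P→PH, H→HP, which concatenates to PH HP HP PH HP PH PH HP.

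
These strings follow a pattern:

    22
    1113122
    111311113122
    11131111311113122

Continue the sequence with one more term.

Each term is the previous one with 11131 prepended.
So the next term is 11131·11131111311113122.

1113111131111311113122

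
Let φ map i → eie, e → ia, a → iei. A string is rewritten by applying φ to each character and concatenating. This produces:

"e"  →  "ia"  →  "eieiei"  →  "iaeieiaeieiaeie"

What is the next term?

φ(iaeieiaeieiaeie) expands symbol-by-symbol to eie iei ia eie ia eie iei ia eie ia eie iei ia eie ia; joining the 15 pieces gives the next term.

eieieiiaeieiaeieieiiaeieiaeieieiiaeieia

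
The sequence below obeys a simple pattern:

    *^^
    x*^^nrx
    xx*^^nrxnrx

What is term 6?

Each term wraps the previous one in x on the left and nrx on the right.
From xx*^^nrxnrx, 3 further steps: xx*^^nrxnrx → xxx*^^nrxnrxnrx → xxxx*^^nrxnrxnrxnrx → (answer).

xxxxx*^^nrxnrxnrxnrxnrx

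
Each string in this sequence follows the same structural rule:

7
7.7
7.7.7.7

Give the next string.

Every step duplicates the string with '.' between the halves.
One more doubling of 7.7.7.7 gives the answer.

7.7.7.7.7.7.7.7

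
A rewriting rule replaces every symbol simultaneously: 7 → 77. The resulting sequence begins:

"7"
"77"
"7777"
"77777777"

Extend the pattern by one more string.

Rewriting each symbol of 77777777: 7→77, 7→77, 7→77, 7→77, 7→77, 7→77, 7→77, 7→77, which concatenates to 77 77 77 77 77 77 77 77.

7777777777777777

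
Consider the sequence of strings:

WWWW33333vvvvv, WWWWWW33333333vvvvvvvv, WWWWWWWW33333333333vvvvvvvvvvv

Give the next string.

The n-th term is 2n+2 W's then 3n+2 3's then 3n+2 v's (n = 1, 2, …).
Setting n = 4 gives 10, 14, 14 characters in each block.

WWWWWWWWWW33333333333333vvvvvvvvvvvvvv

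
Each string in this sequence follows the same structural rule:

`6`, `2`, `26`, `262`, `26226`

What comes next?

Each term (from the third on) is the previous term followed by the one before it: term 3 = 2·6 = 26.
The next term joins 26226 and 262.

26226262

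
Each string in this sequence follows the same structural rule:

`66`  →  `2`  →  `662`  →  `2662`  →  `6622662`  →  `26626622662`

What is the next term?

662266226626622662

This is a Fibonacci-style word recurrence s(k) = s(k−2)·s(k−1): e.g. 66·2 = 662.
Continuing: 6622662 · 26626622662 gives term 7.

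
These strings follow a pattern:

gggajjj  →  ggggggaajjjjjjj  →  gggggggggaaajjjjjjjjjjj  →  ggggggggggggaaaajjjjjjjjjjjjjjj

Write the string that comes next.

Each string has the form g^{3n} a^{n} j^{4n-1} (n = 1, 2, …).
At n = 5 the blocks have lengths 15, 5, 19.

gggggggggggggggaaaaajjjjjjjjjjjjjjjjjjj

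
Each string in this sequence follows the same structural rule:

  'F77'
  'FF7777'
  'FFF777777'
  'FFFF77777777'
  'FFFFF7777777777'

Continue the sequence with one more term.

FFFFFF777777777777

Each string has the form F^{n} 7^{2n} (n = 1, 2, …).
At n = 6 the blocks have lengths 6, 12.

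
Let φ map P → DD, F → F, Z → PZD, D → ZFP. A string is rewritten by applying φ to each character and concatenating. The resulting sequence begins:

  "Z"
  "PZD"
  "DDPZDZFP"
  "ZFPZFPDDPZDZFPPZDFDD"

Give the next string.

Rewriting the 20 symbols of ZFPZFPDDPZDZFPPZDFDD one by one yields PZD F DD PZD F DD ZFP ZFP DD PZD ZFP PZD F DD DD PZD ZFP F ZFP ZFP; concatenated:

PZDFDDPZDFDDZFPZFPDDPZDZFPPZDFDDDDPZDZFPFZFPZFP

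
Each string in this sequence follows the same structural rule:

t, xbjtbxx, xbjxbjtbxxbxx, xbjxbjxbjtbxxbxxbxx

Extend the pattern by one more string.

xbjxbjxbjxbjtbxxbxxbxxbxx

Each term wraps the previous one in xbj on the left and bxx on the right.
So the next term is xbj·xbjxbjxbjtbxxbxxbxx·bxx.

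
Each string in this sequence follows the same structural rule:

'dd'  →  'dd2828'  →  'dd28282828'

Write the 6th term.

Each term is the previous one with 2828 appended.
From dd28282828, 3 further steps: dd28282828 → dd282828282828 → dd2828282828282828 → (answer).

dd28282828282828282828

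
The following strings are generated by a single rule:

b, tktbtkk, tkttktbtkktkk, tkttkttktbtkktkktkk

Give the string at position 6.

Each term wraps the previous one in tkt on the left and tkk on the right.
From tkttkttktbtkktkktkk, 2 further steps: tkttkttktbtkktkktkk → tkttkttkttktbtkktkktkktkk → (answer).

tkttkttkttkttktbtkktkktkktkktkk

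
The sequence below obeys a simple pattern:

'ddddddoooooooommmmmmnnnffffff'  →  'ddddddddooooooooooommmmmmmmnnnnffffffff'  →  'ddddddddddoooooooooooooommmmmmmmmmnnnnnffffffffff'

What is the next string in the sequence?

ddddddddddddooooooooooooooooommmmmmmmmmmmnnnnnnffffffffffff

Each string has the form d^{2n} o^{3n-1} m^{2n} n^{n} f^{2n}, where the shown terms are n = 3, 4, 5.
Setting n = 6 gives 12, 17, 12, 6, 12 characters in each block.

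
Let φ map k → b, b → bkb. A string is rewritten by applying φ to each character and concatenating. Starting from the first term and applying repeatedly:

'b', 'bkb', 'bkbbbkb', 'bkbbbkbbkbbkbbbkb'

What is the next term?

bkbbbkbbkbbkbbbkbbkbbbkbbkbbbkbbkbbkbbbkb

Applying the rule to each of the 17 symbols of bkbbbkbbkbbkbbbkb gives the pieces bkb b bkb bkb bkb b bkb bkb b bkb bkb b bkb bkb bkb b bkb, which concatenate to the answer.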